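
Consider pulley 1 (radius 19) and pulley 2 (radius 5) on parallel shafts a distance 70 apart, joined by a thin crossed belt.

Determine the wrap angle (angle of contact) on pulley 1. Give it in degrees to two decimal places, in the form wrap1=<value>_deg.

wrap1=220.10_deg

crossed belt: β = asin((r1+r2)/C) = asin(24/70) = 20.0510°
wrap1 = wrap2 = π + 2β = 220.1021°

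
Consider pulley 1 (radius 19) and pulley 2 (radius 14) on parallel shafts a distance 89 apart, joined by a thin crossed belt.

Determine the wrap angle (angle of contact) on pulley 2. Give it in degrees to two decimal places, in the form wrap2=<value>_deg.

wrap2=223.53_deg

crossed belt: β = asin((r1+r2)/C) = asin(33/89) = 21.7641°
wrap1 = wrap2 = π + 2β = 223.5283°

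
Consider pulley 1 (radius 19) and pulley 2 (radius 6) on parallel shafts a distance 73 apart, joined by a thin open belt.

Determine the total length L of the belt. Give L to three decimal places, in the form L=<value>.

L=226.861

open belt: β = asin((r2−r1)/C) = asin(-13/73) = -10.2581°
wrap1 = π − 2β = 200.5161°
wrap2 = π + 2β = 159.4839°
tangent length = C·cosβ = 71.8331
L = r1·wrap1 + r2·wrap2 + 2·C·cosβ = 19·3.4997 + 6·2.7835 + 2·71.8331 = 226.8611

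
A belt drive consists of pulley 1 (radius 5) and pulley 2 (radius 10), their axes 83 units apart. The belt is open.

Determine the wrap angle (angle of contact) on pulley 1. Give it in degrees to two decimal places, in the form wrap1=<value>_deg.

wrap1=173.09_deg

open belt: β = asin((r2−r1)/C) = asin(5/83) = 3.4536°
wrap1 = π − 2β = 173.0927°
wrap2 = π + 2β = 186.9073°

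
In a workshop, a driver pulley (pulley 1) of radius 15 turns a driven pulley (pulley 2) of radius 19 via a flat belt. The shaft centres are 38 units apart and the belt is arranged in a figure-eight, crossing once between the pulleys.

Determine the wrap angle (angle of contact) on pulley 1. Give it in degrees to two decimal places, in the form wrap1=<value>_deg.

crossed belt: β = asin((r1+r2)/C) = asin(34/38) = 63.4746°
wrap1 = wrap2 = π + 2β = 306.9493°

wrap1=306.95_deg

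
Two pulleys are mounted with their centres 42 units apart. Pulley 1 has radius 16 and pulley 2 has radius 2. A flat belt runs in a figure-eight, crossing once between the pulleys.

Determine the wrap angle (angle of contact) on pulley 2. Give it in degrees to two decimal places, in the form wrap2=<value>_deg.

crossed belt: β = asin((r1+r2)/C) = asin(18/42) = 25.3769°
wrap1 = wrap2 = π + 2β = 230.7539°

wrap2=230.75_deg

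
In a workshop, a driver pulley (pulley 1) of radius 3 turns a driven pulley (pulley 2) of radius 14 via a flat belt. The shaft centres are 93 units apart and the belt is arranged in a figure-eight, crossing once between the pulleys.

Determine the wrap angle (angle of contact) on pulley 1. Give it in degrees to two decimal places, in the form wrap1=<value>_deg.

wrap1=201.07_deg

crossed belt: β = asin((r1+r2)/C) = asin(17/93) = 10.5326°
wrap1 = wrap2 = π + 2β = 201.0653°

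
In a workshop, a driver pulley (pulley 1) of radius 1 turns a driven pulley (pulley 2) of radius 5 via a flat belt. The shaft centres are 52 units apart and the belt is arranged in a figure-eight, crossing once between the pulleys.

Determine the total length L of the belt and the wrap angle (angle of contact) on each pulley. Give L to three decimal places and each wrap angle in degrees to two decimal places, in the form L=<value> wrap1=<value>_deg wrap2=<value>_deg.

L=123.543 wrap1=193.25_deg wrap2=193.25_deg

crossed belt: β = asin((r1+r2)/C) = asin(6/52) = 6.6258°
wrap1 = wrap2 = π + 2β = 193.2516°
tangent length = C·cosβ = 51.6527
L = (r1+r2)·wrap + 2·C·cosβ = 6·3.3729 + 2·51.6527 = 123.5426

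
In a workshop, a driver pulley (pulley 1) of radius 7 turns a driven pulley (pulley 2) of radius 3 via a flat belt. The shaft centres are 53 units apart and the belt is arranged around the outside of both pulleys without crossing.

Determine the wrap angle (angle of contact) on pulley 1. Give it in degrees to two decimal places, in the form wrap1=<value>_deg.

open belt: β = asin((r2−r1)/C) = asin(-4/53) = -4.3283°
wrap1 = π − 2β = 188.6567°
wrap2 = π + 2β = 171.3433°

wrap1=188.66_deg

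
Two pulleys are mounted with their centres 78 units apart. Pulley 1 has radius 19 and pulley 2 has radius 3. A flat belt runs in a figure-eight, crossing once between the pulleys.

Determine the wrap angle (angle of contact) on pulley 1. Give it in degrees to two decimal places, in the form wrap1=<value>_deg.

wrap1=212.77_deg

crossed belt: β = asin((r1+r2)/C) = asin(22/78) = 16.3827°
wrap1 = wrap2 = π + 2β = 212.7653°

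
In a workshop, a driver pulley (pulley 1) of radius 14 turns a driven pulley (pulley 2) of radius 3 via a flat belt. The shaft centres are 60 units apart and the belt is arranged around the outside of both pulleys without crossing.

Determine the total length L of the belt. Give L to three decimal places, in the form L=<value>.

L=175.429

open belt: β = asin((r2−r1)/C) = asin(-11/60) = -10.5640°
wrap1 = π − 2β = 201.1280°
wrap2 = π + 2β = 158.8720°
tangent length = C·cosβ = 58.9830
L = r1·wrap1 + r2·wrap2 + 2·C·cosβ = 14·3.5103 + 3·2.7728 + 2·58.9830 = 175.4294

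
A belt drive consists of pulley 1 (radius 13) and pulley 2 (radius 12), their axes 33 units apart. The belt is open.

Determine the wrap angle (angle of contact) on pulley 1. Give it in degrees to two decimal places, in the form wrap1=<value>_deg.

wrap1=183.47_deg

open belt: β = asin((r2−r1)/C) = asin(-1/33) = -1.7365°
wrap1 = π − 2β = 183.4730°
wrap2 = π + 2β = 176.5270°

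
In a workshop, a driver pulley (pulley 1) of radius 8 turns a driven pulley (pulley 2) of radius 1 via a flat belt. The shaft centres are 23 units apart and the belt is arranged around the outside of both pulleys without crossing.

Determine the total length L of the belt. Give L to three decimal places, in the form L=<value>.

open belt: β = asin((r2−r1)/C) = asin(-7/23) = -17.7189°
wrap1 = π − 2β = 215.4379°
wrap2 = π + 2β = 144.5621°
tangent length = C·cosβ = 21.9089
L = r1·wrap1 + r2·wrap2 + 2·C·cosβ = 8·3.7601 + 1·2.5231 + 2·21.9089 = 76.4217

L=76.422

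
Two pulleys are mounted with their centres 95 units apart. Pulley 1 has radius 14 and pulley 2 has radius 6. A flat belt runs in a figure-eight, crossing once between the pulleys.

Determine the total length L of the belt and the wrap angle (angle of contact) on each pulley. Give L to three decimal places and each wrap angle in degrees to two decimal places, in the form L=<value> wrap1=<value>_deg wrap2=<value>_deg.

L=257.058 wrap1=204.31_deg wrap2=204.31_deg

crossed belt: β = asin((r1+r2)/C) = asin(20/95) = 12.1532°
wrap1 = wrap2 = π + 2β = 204.3064°
tangent length = C·cosβ = 92.8709
L = (r1+r2)·wrap + 2·C·cosβ = 20·3.5658 + 2·92.8709 = 257.0581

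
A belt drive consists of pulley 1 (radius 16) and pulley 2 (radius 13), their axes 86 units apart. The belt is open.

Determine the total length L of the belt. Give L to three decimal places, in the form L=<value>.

L=263.211

open belt: β = asin((r2−r1)/C) = asin(-3/86) = -1.9991°
wrap1 = π − 2β = 183.9982°
wrap2 = π + 2β = 176.0018°
tangent length = C·cosβ = 85.9477
L = r1·wrap1 + r2·wrap2 + 2·C·cosβ = 16·3.2114 + 13·3.0718 + 2·85.9477 = 263.2108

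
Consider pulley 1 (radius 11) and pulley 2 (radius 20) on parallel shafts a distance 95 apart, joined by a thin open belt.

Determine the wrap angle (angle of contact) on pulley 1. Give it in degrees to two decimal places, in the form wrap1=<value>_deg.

wrap1=169.13_deg

open belt: β = asin((r2−r1)/C) = asin(9/95) = 5.4362°
wrap1 = π − 2β = 169.1277°
wrap2 = π + 2β = 190.8723°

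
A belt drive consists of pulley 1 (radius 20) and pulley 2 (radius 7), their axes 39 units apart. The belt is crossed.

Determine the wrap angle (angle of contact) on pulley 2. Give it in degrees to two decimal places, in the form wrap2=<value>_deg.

crossed belt: β = asin((r1+r2)/C) = asin(27/39) = 43.8131°
wrap1 = wrap2 = π + 2β = 267.6261°

wrap2=267.63_deg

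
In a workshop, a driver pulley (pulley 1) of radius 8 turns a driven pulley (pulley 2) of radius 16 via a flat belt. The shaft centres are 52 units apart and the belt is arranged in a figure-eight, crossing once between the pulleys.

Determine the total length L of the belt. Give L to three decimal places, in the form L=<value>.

L=190.686

crossed belt: β = asin((r1+r2)/C) = asin(24/52) = 27.4864°
wrap1 = wrap2 = π + 2β = 234.9729°
tangent length = C·cosβ = 46.1303
L = (r1+r2)·wrap + 2·C·cosβ = 24·4.1010 + 2·46.1303 = 190.6857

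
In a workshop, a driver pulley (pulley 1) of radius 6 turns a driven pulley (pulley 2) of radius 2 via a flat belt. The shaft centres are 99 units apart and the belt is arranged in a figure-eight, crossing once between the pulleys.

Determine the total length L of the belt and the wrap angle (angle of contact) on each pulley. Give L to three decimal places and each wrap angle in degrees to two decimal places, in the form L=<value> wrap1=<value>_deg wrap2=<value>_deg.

crossed belt: β = asin((r1+r2)/C) = asin(8/99) = 4.6350°
wrap1 = wrap2 = π + 2β = 189.2700°
tangent length = C·cosβ = 98.6762
L = (r1+r2)·wrap + 2·C·cosβ = 8·3.3034 + 2·98.6762 = 223.7796

L=223.780 wrap1=189.27_deg wrap2=189.27_deg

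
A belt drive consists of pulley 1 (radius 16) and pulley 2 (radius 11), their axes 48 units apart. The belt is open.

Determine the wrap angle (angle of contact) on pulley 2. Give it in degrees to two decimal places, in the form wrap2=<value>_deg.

wrap2=168.04_deg

open belt: β = asin((r2−r1)/C) = asin(-5/48) = -5.9792°
wrap1 = π − 2β = 191.9583°
wrap2 = π + 2β = 168.0417°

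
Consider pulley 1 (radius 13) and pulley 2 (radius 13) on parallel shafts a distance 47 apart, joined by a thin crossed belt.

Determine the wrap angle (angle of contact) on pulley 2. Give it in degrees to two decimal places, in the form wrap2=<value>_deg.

crossed belt: β = asin((r1+r2)/C) = asin(26/47) = 33.5862°
wrap1 = wrap2 = π + 2β = 247.1725°

wrap2=247.17_deg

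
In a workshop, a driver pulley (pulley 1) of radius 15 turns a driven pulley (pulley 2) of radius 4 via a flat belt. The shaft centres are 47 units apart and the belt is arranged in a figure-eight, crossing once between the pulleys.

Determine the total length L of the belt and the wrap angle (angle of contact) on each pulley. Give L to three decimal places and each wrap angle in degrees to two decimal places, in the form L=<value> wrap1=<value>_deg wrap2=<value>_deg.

crossed belt: β = asin((r1+r2)/C) = asin(19/47) = 23.8445°
wrap1 = wrap2 = π + 2β = 227.6889°
tangent length = C·cosβ = 42.9884
L = (r1+r2)·wrap + 2·C·cosβ = 19·3.9739 + 2·42.9884 = 161.4813

L=161.481 wrap1=227.69_deg wrap2=227.69_deg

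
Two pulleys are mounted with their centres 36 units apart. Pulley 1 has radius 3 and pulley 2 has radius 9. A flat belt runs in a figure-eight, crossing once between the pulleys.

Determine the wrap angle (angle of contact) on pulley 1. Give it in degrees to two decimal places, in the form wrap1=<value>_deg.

crossed belt: β = asin((r1+r2)/C) = asin(12/36) = 19.4712°
wrap1 = wrap2 = π + 2β = 218.9424°

wrap1=218.94_deg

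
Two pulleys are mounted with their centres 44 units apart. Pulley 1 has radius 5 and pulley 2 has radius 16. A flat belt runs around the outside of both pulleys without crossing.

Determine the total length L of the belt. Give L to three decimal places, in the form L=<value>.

open belt: β = asin((r2−r1)/C) = asin(11/44) = 14.4775°
wrap1 = π − 2β = 151.0450°
wrap2 = π + 2β = 208.9550°
tangent length = C·cosβ = 42.6028
L = r1·wrap1 + r2·wrap2 + 2·C·cosβ = 5·2.6362 + 16·3.6470 + 2·42.6028 = 156.7380

L=156.738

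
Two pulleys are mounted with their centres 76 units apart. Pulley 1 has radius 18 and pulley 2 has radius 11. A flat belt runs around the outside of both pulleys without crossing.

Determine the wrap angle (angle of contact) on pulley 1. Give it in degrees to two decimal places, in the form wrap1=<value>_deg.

open belt: β = asin((r2−r1)/C) = asin(-7/76) = -5.2847°
wrap1 = π − 2β = 190.5695°
wrap2 = π + 2β = 169.4305°

wrap1=190.57_deg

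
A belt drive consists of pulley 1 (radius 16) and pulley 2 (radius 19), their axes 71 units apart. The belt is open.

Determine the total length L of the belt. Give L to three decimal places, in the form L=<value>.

open belt: β = asin((r2−r1)/C) = asin(3/71) = 2.4217°
wrap1 = π − 2β = 175.1567°
wrap2 = π + 2β = 184.8433°
tangent length = C·cosβ = 70.9366
L = r1·wrap1 + r2·wrap2 + 2·C·cosβ = 16·3.0571 + 19·3.2261 + 2·70.9366 = 252.0825

L=252.083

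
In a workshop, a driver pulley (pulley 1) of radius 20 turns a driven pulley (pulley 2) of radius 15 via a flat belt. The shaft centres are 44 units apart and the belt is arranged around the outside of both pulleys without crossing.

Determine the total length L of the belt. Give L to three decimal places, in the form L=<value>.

L=198.525

open belt: β = asin((r2−r1)/C) = asin(-5/44) = -6.5250°
wrap1 = π − 2β = 193.0500°
wrap2 = π + 2β = 166.9500°
tangent length = C·cosβ = 43.7150
L = r1·wrap1 + r2·wrap2 + 2·C·cosβ = 20·3.3694 + 15·2.9138 + 2·43.7150 = 198.5245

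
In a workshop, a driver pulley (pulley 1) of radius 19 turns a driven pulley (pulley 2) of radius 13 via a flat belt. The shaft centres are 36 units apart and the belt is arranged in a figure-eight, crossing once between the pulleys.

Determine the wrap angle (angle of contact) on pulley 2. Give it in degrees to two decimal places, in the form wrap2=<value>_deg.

wrap2=305.47_deg

crossed belt: β = asin((r1+r2)/C) = asin(32/36) = 62.7340°
wrap1 = wrap2 = π + 2β = 305.4679°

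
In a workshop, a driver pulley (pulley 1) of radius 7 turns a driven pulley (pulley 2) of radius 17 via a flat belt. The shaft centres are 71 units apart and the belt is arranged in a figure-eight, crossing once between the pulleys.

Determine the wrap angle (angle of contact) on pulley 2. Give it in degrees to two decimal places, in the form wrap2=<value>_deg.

wrap2=219.51_deg

crossed belt: β = asin((r1+r2)/C) = asin(24/71) = 19.7568°
wrap1 = wrap2 = π + 2β = 219.5136°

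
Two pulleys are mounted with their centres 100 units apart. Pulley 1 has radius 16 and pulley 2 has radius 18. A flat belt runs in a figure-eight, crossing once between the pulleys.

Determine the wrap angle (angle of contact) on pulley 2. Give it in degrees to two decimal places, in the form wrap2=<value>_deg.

wrap2=219.75_deg

crossed belt: β = asin((r1+r2)/C) = asin(34/100) = 19.8769°
wrap1 = wrap2 = π + 2β = 219.7537°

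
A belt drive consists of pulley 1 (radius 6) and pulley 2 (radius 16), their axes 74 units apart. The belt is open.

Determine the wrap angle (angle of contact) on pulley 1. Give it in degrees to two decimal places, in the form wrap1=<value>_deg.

wrap1=164.47_deg

open belt: β = asin((r2−r1)/C) = asin(10/74) = 7.7664°
wrap1 = π − 2β = 164.4671°
wrap2 = π + 2β = 195.5329°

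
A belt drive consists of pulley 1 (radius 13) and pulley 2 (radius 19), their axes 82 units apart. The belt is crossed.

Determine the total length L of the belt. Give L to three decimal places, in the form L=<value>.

L=277.185

crossed belt: β = asin((r1+r2)/C) = asin(32/82) = 22.9697°
wrap1 = wrap2 = π + 2β = 225.9394°
tangent length = C·cosβ = 75.4983
L = (r1+r2)·wrap + 2·C·cosβ = 32·3.9434 + 2·75.4983 = 277.1850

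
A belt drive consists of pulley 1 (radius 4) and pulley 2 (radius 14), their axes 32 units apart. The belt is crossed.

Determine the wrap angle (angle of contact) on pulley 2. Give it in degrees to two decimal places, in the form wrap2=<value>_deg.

wrap2=248.46_deg

crossed belt: β = asin((r1+r2)/C) = asin(18/32) = 34.2289°
wrap1 = wrap2 = π + 2β = 248.4577°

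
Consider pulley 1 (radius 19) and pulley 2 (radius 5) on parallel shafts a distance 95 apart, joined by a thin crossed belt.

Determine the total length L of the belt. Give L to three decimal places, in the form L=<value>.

crossed belt: β = asin((r1+r2)/C) = asin(24/95) = 14.6333°
wrap1 = wrap2 = π + 2β = 209.2666°
tangent length = C·cosβ = 91.9184
L = (r1+r2)·wrap + 2·C·cosβ = 24·3.6524 + 2·91.9184 = 271.4943

L=271.494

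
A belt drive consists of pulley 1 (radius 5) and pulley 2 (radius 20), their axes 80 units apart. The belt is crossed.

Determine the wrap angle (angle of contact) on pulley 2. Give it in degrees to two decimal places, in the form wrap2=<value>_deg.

crossed belt: β = asin((r1+r2)/C) = asin(25/80) = 18.2100°
wrap1 = wrap2 = π + 2β = 216.4199°

wrap2=216.42_deg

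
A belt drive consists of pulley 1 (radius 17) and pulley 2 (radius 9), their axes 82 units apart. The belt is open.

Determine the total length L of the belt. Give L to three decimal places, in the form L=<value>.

open belt: β = asin((r2−r1)/C) = asin(-8/82) = -5.5987°
wrap1 = π − 2β = 191.1975°
wrap2 = π + 2β = 168.8025°
tangent length = C·cosβ = 81.6088
L = r1·wrap1 + r2·wrap2 + 2·C·cosβ = 17·3.3370 + 9·2.9462 + 2·81.6088 = 246.4625

L=246.463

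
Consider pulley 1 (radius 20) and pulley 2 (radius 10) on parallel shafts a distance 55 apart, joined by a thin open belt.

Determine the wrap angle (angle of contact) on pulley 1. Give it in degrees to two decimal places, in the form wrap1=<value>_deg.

wrap1=200.95_deg

open belt: β = asin((r2−r1)/C) = asin(-10/55) = -10.4757°
wrap1 = π − 2β = 200.9514°
wrap2 = π + 2β = 159.0486°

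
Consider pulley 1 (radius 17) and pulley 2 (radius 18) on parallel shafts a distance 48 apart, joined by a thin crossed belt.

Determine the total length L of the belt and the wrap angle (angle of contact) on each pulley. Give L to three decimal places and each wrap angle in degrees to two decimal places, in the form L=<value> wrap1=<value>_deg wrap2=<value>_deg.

crossed belt: β = asin((r1+r2)/C) = asin(35/48) = 46.8166°
wrap1 = wrap2 = π + 2β = 273.6332°
tangent length = C·cosβ = 32.8481
L = (r1+r2)·wrap + 2·C·cosβ = 35·4.7758 + 2·32.8481 = 232.8493

L=232.849 wrap1=273.63_deg wrap2=273.63_deg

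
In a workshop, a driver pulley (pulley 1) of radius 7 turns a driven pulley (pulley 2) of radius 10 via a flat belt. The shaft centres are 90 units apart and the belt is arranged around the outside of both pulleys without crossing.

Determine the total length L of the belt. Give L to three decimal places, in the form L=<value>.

L=233.507

open belt: β = asin((r2−r1)/C) = asin(3/90) = 1.9102°
wrap1 = π − 2β = 176.1796°
wrap2 = π + 2β = 183.8204°
tangent length = C·cosβ = 89.9500
L = r1·wrap1 + r2·wrap2 + 2·C·cosβ = 7·3.0749 + 10·3.2083 + 2·89.9500 = 233.5071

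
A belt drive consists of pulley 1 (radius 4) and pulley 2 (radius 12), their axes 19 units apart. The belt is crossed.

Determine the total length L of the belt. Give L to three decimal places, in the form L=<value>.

L=102.797

crossed belt: β = asin((r1+r2)/C) = asin(16/19) = 57.3631°
wrap1 = wrap2 = π + 2β = 294.7262°
tangent length = C·cosβ = 10.2470
L = (r1+r2)·wrap + 2·C·cosβ = 16·5.1439 + 2·10.2470 = 102.7970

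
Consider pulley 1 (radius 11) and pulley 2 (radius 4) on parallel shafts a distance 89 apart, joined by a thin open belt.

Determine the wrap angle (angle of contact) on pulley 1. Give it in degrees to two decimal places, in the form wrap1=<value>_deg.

open belt: β = asin((r2−r1)/C) = asin(-7/89) = -4.5111°
wrap1 = π − 2β = 189.0221°
wrap2 = π + 2β = 170.9779°

wrap1=189.02_deg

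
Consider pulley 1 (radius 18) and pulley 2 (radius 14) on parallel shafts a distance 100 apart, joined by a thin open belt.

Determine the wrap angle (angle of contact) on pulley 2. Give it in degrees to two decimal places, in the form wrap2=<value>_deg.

wrap2=175.42_deg

open belt: β = asin((r2−r1)/C) = asin(-4/100) = -2.2924°
wrap1 = π − 2β = 184.5849°
wrap2 = π + 2β = 175.4151°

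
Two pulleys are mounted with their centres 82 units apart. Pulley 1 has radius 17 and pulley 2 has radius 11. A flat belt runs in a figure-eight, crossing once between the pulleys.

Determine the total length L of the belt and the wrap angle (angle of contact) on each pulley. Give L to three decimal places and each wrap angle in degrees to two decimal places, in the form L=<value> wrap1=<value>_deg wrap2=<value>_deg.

L=261.622 wrap1=219.93_deg wrap2=219.93_deg

crossed belt: β = asin((r1+r2)/C) = asin(28/82) = 19.9661°
wrap1 = wrap2 = π + 2β = 219.9321°
tangent length = C·cosβ = 77.0714
L = (r1+r2)·wrap + 2·C·cosβ = 28·3.8385 + 2·77.0714 = 261.6219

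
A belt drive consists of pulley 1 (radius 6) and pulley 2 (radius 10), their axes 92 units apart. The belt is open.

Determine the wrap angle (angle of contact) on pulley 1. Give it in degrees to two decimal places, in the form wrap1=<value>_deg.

wrap1=175.02_deg

open belt: β = asin((r2−r1)/C) = asin(4/92) = 2.4919°
wrap1 = π − 2β = 175.0162°
wrap2 = π + 2β = 184.9838°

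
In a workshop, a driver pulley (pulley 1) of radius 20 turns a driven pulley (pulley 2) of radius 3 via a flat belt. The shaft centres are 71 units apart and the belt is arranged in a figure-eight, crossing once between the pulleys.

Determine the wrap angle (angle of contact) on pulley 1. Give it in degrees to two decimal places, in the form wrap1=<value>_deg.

crossed belt: β = asin((r1+r2)/C) = asin(23/71) = 18.9016°
wrap1 = wrap2 = π + 2β = 217.8032°

wrap1=217.80_deg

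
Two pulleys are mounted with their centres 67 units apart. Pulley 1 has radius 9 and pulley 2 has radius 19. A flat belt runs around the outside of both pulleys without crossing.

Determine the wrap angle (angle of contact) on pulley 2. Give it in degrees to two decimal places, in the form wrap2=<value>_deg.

wrap2=197.17_deg

open belt: β = asin((r2−r1)/C) = asin(10/67) = 8.5837°
wrap1 = π − 2β = 162.8326°
wrap2 = π + 2β = 197.1674°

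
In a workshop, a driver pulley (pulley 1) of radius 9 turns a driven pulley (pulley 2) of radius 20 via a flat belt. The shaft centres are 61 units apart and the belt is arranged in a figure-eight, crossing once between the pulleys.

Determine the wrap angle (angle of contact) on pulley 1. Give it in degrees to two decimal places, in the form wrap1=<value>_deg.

crossed belt: β = asin((r1+r2)/C) = asin(29/61) = 28.3860°
wrap1 = wrap2 = π + 2β = 236.7721°

wrap1=236.77_deg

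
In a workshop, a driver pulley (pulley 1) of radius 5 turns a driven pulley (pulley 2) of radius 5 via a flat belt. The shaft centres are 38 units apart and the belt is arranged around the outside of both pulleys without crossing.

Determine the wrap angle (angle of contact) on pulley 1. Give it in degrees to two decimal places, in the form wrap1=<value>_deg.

open belt: β = asin((r2−r1)/C) = asin(0/38) = 0.0000°
wrap1 = π − 2β = 180.0000°
wrap2 = π + 2β = 180.0000°

wrap1=180.00_deg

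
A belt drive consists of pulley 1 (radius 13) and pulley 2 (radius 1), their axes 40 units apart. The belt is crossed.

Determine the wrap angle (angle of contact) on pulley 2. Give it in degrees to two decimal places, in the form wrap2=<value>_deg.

crossed belt: β = asin((r1+r2)/C) = asin(14/40) = 20.4873°
wrap1 = wrap2 = π + 2β = 220.9746°

wrap2=220.97_deg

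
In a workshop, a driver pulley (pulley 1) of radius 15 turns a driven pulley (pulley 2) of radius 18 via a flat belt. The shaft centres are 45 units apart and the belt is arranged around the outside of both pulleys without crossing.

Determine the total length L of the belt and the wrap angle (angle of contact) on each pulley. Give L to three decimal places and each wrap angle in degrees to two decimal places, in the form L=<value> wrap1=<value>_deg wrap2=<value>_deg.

L=193.873 wrap1=172.35_deg wrap2=187.65_deg

open belt: β = asin((r2−r1)/C) = asin(3/45) = 3.8226°
wrap1 = π − 2β = 172.3549°
wrap2 = π + 2β = 187.6451°
tangent length = C·cosβ = 44.8999
L = r1·wrap1 + r2·wrap2 + 2·C·cosβ = 15·3.0082 + 18·3.2750 + 2·44.8999 = 193.8726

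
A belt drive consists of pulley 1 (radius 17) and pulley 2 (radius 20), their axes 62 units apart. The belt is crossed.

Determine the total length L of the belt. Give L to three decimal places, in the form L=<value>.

crossed belt: β = asin((r1+r2)/C) = asin(37/62) = 36.6392°
wrap1 = wrap2 = π + 2β = 253.2784°
tangent length = C·cosβ = 49.7494
L = (r1+r2)·wrap + 2·C·cosβ = 37·4.4205 + 2·49.7494 = 263.0588

L=263.059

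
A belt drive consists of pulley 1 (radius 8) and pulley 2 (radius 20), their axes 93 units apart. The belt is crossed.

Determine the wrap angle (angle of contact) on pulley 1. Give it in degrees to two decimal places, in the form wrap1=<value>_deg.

crossed belt: β = asin((r1+r2)/C) = asin(28/93) = 17.5222°
wrap1 = wrap2 = π + 2β = 215.0444°

wrap1=215.04_deg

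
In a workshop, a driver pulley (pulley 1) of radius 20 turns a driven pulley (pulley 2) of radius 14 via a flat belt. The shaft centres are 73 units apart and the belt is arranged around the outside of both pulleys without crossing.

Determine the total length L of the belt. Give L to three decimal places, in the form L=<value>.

L=253.308

open belt: β = asin((r2−r1)/C) = asin(-6/73) = -4.7146°
wrap1 = π − 2β = 189.4291°
wrap2 = π + 2β = 170.5709°
tangent length = C·cosβ = 72.7530
L = r1·wrap1 + r2·wrap2 + 2·C·cosβ = 20·3.3062 + 14·2.9770 + 2·72.7530 = 253.3076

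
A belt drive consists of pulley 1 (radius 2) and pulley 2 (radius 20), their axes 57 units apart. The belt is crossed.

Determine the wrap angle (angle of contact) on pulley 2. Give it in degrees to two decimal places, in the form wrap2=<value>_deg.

wrap2=225.41_deg

crossed belt: β = asin((r1+r2)/C) = asin(22/57) = 22.7037°
wrap1 = wrap2 = π + 2β = 225.4073°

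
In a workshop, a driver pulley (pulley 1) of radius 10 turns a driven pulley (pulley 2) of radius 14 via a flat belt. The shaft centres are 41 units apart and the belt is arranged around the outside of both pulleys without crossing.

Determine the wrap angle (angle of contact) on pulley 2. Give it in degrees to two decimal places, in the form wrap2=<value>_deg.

open belt: β = asin((r2−r1)/C) = asin(4/41) = 5.5987°
wrap1 = π − 2β = 168.8025°
wrap2 = π + 2β = 191.1975°

wrap2=191.20_deg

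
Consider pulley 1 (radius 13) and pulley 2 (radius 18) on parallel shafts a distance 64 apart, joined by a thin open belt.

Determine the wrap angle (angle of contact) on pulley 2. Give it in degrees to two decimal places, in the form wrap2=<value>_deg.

open belt: β = asin((r2−r1)/C) = asin(5/64) = 4.4808°
wrap1 = π − 2β = 171.0384°
wrap2 = π + 2β = 188.9616°

wrap2=188.96_deg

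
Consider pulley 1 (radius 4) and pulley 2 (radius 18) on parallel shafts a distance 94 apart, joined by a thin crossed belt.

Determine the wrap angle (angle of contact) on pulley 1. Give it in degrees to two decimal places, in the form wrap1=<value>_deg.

crossed belt: β = asin((r1+r2)/C) = asin(22/94) = 13.5352°
wrap1 = wrap2 = π + 2β = 207.0704°

wrap1=207.07_deg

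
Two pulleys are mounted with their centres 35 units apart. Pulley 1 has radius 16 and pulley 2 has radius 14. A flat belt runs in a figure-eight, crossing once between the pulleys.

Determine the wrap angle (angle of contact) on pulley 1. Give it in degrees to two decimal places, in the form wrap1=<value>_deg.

wrap1=297.99_deg

crossed belt: β = asin((r1+r2)/C) = asin(30/35) = 58.9973°
wrap1 = wrap2 = π + 2β = 297.9946°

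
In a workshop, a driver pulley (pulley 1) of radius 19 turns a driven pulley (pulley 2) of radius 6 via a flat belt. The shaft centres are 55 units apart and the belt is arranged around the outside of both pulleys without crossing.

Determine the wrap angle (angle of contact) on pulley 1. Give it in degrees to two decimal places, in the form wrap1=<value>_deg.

open belt: β = asin((r2−r1)/C) = asin(-13/55) = -13.6720°
wrap1 = π − 2β = 207.3440°
wrap2 = π + 2β = 152.6560°

wrap1=207.34_deg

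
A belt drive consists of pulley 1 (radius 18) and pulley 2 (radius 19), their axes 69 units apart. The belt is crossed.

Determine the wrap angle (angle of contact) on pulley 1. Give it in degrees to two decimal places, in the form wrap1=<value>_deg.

wrap1=244.85_deg

crossed belt: β = asin((r1+r2)/C) = asin(37/69) = 32.4275°
wrap1 = wrap2 = π + 2β = 244.8550°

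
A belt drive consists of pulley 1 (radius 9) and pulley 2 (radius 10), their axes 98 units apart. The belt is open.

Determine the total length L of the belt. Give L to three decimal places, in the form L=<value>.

open belt: β = asin((r2−r1)/C) = asin(1/98) = 0.5847°
wrap1 = π − 2β = 178.8307°
wrap2 = π + 2β = 181.1693°
tangent length = C·cosβ = 97.9949
L = r1·wrap1 + r2·wrap2 + 2·C·cosβ = 9·3.1212 + 10·3.1620 + 2·97.9949 = 255.7005

L=255.700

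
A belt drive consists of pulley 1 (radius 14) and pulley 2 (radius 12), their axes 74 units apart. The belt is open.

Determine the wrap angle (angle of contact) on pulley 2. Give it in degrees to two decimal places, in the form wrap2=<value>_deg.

open belt: β = asin((r2−r1)/C) = asin(-2/74) = -1.5487°
wrap1 = π − 2β = 183.0974°
wrap2 = π + 2β = 176.9026°

wrap2=176.90_deg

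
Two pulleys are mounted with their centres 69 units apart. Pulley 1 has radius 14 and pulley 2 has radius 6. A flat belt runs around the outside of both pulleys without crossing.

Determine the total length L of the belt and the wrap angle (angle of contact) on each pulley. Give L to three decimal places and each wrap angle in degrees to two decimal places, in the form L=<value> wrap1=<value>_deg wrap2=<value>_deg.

L=201.760 wrap1=193.32_deg wrap2=166.68_deg

open belt: β = asin((r2−r1)/C) = asin(-8/69) = -6.6580°
wrap1 = π − 2β = 193.3159°
wrap2 = π + 2β = 166.6841°
tangent length = C·cosβ = 68.5347
L = r1·wrap1 + r2·wrap2 + 2·C·cosβ = 14·3.3740 + 6·2.9092 + 2·68.5347 = 201.7604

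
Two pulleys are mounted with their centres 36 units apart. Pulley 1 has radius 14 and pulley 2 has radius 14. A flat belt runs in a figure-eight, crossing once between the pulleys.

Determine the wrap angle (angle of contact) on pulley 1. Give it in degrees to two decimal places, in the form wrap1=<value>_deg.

wrap1=282.12_deg

crossed belt: β = asin((r1+r2)/C) = asin(28/36) = 51.0576°
wrap1 = wrap2 = π + 2β = 282.1151°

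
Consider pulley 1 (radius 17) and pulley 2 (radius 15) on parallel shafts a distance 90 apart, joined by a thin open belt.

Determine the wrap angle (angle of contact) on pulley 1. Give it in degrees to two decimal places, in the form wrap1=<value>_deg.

wrap1=182.55_deg

open belt: β = asin((r2−r1)/C) = asin(-2/90) = -1.2733°
wrap1 = π − 2β = 182.5467°
wrap2 = π + 2β = 177.4533°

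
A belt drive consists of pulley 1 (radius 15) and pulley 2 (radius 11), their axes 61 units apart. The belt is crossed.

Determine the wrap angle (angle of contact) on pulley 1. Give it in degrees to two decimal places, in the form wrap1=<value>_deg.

wrap1=230.46_deg

crossed belt: β = asin((r1+r2)/C) = asin(26/61) = 25.2285°
wrap1 = wrap2 = π + 2β = 230.4570°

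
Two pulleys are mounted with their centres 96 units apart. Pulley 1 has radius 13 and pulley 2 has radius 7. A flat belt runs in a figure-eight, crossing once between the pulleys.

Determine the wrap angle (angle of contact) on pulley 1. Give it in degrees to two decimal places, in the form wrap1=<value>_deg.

wrap1=204.05_deg

crossed belt: β = asin((r1+r2)/C) = asin(20/96) = 12.0247°
wrap1 = wrap2 = π + 2β = 204.0494°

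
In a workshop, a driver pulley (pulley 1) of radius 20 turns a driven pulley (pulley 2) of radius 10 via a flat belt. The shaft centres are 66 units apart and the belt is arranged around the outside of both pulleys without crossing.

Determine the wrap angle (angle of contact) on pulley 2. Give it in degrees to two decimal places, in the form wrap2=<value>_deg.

wrap2=162.57_deg

open belt: β = asin((r2−r1)/C) = asin(-10/66) = -8.7147°
wrap1 = π − 2β = 197.4295°
wrap2 = π + 2β = 162.5705°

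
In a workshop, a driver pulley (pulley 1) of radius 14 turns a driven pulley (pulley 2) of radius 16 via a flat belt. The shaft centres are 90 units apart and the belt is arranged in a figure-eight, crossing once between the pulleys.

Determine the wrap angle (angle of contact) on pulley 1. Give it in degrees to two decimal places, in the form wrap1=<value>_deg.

crossed belt: β = asin((r1+r2)/C) = asin(30/90) = 19.4712°
wrap1 = wrap2 = π + 2β = 218.9424°

wrap1=218.94_deg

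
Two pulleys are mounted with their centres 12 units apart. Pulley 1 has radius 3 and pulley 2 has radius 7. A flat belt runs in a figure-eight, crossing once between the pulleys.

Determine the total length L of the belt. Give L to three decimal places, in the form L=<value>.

L=64.385

crossed belt: β = asin((r1+r2)/C) = asin(10/12) = 56.4427°
wrap1 = wrap2 = π + 2β = 292.8854°
tangent length = C·cosβ = 6.6332
L = (r1+r2)·wrap + 2·C·cosβ = 10·5.1118 + 2·6.6332 = 64.3846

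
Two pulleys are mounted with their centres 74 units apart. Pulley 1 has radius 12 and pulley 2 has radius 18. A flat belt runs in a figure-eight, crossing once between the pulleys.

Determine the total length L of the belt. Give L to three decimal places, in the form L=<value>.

crossed belt: β = asin((r1+r2)/C) = asin(30/74) = 23.9165°
wrap1 = wrap2 = π + 2β = 227.8331°
tangent length = C·cosβ = 67.6461
L = (r1+r2)·wrap + 2·C·cosβ = 30·3.9764 + 2·67.6461 = 254.5854

L=254.585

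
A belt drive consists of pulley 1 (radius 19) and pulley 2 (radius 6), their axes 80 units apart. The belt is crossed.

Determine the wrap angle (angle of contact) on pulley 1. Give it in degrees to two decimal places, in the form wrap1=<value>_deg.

crossed belt: β = asin((r1+r2)/C) = asin(25/80) = 18.2100°
wrap1 = wrap2 = π + 2β = 216.4199°

wrap1=216.42_deg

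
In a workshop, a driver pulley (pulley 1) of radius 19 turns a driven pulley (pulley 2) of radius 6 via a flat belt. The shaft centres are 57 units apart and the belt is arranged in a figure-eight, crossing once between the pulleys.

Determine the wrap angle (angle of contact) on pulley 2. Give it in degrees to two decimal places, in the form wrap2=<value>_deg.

crossed belt: β = asin((r1+r2)/C) = asin(25/57) = 26.0144°
wrap1 = wrap2 = π + 2β = 232.0287°

wrap2=232.03_deg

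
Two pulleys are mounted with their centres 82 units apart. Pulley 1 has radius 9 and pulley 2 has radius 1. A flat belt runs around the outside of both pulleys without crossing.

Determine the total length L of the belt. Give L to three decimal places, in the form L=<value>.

L=196.197

open belt: β = asin((r2−r1)/C) = asin(-8/82) = -5.5987°
wrap1 = π − 2β = 191.1975°
wrap2 = π + 2β = 168.8025°
tangent length = C·cosβ = 81.6088
L = r1·wrap1 + r2·wrap2 + 2·C·cosβ = 9·3.3370 + 1·2.9462 + 2·81.6088 = 196.1970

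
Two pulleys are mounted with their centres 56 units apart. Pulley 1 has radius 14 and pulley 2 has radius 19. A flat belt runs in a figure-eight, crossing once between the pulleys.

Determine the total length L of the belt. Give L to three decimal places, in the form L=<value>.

crossed belt: β = asin((r1+r2)/C) = asin(33/56) = 36.1063°
wrap1 = wrap2 = π + 2β = 252.2127°
tangent length = C·cosβ = 45.2438
L = (r1+r2)·wrap + 2·C·cosβ = 33·4.4019 + 2·45.2438 = 235.7516

L=235.752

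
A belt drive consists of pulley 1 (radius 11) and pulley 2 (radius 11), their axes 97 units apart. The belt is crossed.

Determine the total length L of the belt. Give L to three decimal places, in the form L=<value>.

crossed belt: β = asin((r1+r2)/C) = asin(22/97) = 13.1090°
wrap1 = wrap2 = π + 2β = 206.2180°
tangent length = C·cosβ = 94.4722
L = (r1+r2)·wrap + 2·C·cosβ = 22·3.5992 + 2·94.4722 = 268.1265

L=268.126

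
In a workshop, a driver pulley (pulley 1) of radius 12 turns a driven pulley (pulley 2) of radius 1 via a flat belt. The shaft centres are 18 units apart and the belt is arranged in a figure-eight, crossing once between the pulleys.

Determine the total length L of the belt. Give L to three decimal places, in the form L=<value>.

crossed belt: β = asin((r1+r2)/C) = asin(13/18) = 46.2383°
wrap1 = wrap2 = π + 2β = 272.4765°
tangent length = C·cosβ = 12.4499
L = (r1+r2)·wrap + 2·C·cosβ = 13·4.7556 + 2·12.4499 = 86.7228

L=86.723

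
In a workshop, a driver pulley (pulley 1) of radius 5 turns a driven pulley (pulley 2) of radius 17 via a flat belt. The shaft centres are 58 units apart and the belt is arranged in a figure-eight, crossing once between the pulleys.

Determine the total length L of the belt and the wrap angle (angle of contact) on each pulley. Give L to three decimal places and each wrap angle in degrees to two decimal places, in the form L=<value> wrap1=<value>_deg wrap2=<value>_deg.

L=193.565 wrap1=224.58_deg wrap2=224.58_deg

crossed belt: β = asin((r1+r2)/C) = asin(22/58) = 22.2910°
wrap1 = wrap2 = π + 2β = 224.5819°
tangent length = C·cosβ = 53.6656
L = (r1+r2)·wrap + 2·C·cosβ = 22·3.9197 + 2·53.6656 = 193.5645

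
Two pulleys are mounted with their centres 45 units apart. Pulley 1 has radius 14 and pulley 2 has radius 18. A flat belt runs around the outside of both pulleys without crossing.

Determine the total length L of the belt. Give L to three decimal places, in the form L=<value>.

open belt: β = asin((r2−r1)/C) = asin(4/45) = 5.0997°
wrap1 = π − 2β = 169.8006°
wrap2 = π + 2β = 190.1994°
tangent length = C·cosβ = 44.8219
L = r1·wrap1 + r2·wrap2 + 2·C·cosβ = 14·2.9636 + 18·3.3196 + 2·44.8219 = 190.8868

L=190.887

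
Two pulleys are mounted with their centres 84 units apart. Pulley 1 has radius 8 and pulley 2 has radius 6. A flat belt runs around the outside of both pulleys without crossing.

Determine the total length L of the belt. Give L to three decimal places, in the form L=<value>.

open belt: β = asin((r2−r1)/C) = asin(-2/84) = -1.3643°
wrap1 = π − 2β = 182.7286°
wrap2 = π + 2β = 177.2714°
tangent length = C·cosβ = 83.9762
L = r1·wrap1 + r2·wrap2 + 2·C·cosβ = 8·3.1892 + 6·3.0940 + 2·83.9762 = 212.0299

L=212.030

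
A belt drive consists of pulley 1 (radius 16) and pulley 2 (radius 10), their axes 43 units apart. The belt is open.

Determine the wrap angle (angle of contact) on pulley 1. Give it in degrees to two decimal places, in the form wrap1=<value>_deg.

open belt: β = asin((r2−r1)/C) = asin(-6/43) = -8.0209°
wrap1 = π − 2β = 196.0419°
wrap2 = π + 2β = 163.9581°

wrap1=196.04_deg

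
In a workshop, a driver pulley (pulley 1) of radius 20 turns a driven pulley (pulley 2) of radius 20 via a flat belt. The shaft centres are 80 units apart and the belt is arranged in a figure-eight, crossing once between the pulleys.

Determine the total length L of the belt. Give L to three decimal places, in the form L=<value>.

crossed belt: β = asin((r1+r2)/C) = asin(40/80) = 30.0000°
wrap1 = wrap2 = π + 2β = 240.0000°
tangent length = C·cosβ = 69.2820
L = (r1+r2)·wrap + 2·C·cosβ = 40·4.1888 + 2·69.2820 = 306.1157

L=306.116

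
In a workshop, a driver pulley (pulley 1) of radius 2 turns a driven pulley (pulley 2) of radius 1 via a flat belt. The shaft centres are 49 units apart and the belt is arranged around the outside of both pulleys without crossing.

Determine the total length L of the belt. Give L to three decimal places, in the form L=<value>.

L=107.445

open belt: β = asin((r2−r1)/C) = asin(-1/49) = -1.1694°
wrap1 = π − 2β = 182.3388°
wrap2 = π + 2β = 177.6612°
tangent length = C·cosβ = 48.9898
L = r1·wrap1 + r2·wrap2 + 2·C·cosβ = 2·3.1824 + 1·3.1008 + 2·48.9898 = 107.4452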